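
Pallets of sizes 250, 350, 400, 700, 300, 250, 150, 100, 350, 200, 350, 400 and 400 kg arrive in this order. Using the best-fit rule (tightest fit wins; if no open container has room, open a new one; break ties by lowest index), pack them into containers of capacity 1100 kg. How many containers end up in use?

  250 → container 1 (new)  [load 250/1100]
  350 → container 1  [load 600/1100]
  400 → container 1  [load 1000/1100]
  700 → container 2 (new)  [load 700/1100]
  300 → container 2  [load 1000/1100]
  250 → container 3 (new)  [load 250/1100]
  150 → container 3  [load 400/1100]
  100 → container 1  [load 1100/1100]
  350 → container 3  [load 750/1100]
  200 → container 3  [load 950/1100]
  350 → container 4 (new)  [load 350/1100]
  400 → container 4  [load 750/1100]
  400 → container 5 (new)  [load 400/1100]
5 containers opened.

5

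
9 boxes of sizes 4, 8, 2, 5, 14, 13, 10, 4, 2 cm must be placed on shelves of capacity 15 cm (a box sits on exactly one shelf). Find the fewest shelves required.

5

Total = 14 + 13 + 10 + 8 + 5 + 4 + 4 + 2 + 2 = 62 cm.
Lower bound: ⌈62/15⌉ = 5 shelves.
A packing using 5 shelves:
  shelf 1: 14 = 14
  shelf 2: 13 + 2 = 15
  shelf 3: 10 + 5 = 15
  shelf 4: 8 + 4 + 2 = 14
  shelf 5: 4 = 4
This matches the lower bound, so 5 is optimal.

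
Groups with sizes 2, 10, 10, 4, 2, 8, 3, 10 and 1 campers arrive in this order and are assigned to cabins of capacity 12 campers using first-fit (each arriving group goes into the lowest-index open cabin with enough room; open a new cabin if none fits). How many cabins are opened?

5

  2 → cabin 1 (new)  [load 2/12]
  10 → cabin 1  [load 12/12]
  10 → cabin 2 (new)  [load 10/12]
  4 → cabin 3 (new)  [load 4/12]
  2 → cabin 2  [load 12/12]
  8 → cabin 3  [load 12/12]
  3 → cabin 4 (new)  [load 3/12]
  10 → cabin 5 (new)  [load 10/12]
  1 → cabin 4  [load 4/12]
5 cabins opened.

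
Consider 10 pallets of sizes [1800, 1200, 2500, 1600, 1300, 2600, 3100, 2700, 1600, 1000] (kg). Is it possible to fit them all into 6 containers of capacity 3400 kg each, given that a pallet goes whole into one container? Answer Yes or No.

Total = 19400 kg; ⌈19400/3400⌉ = 6.
The bound of 6 does not rule out 6, but exhaustive search shows no assignment into 6 containers of capacity 3400 kg exists — the minimum is 7.

No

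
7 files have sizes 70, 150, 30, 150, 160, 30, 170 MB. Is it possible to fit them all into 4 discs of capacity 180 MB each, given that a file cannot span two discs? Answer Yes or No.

No

Total = 760 MB; ⌈760/180⌉ = 5.
At least 5 discs are required, but only 4 are allowed.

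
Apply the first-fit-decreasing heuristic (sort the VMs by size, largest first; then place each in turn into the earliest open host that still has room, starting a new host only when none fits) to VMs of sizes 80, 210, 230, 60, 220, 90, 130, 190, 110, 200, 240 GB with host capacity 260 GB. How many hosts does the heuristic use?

Sorted descending: 240, 230, 220, 210, 200, 190, 130, 110, 90, 80, 60.
  240 → host 1 (new)  [load 240/260]
  230 → host 2 (new)  [load 230/260]
  220 → host 3 (new)  [load 220/260]
  210 → host 4 (new)  [load 210/260]
  200 → host 5 (new)  [load 200/260]
  190 → host 6 (new)  [load 190/260]
  130 → host 7 (new)  [load 130/260]
  110 → host 7  [load 240/260]
  90 → host 8 (new)  [load 90/260]
  80 → host 8  [load 170/260]
  60 → host 5  [load 260/260]
8 hosts opened.

8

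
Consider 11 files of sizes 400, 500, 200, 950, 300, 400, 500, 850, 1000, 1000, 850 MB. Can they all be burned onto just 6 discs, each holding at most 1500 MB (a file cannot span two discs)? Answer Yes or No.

Yes

A valid assignment using 5 discs:
  disc 1: 1000 + 500 = 1500
  disc 2: 1000 + 500 = 1500
  disc 3: 950 + 400 = 1350
  disc 4: 850 + 400 + 200 = 1450
  disc 5: 850 + 300 = 1150
That uses only 5 ≤ 6, so 6 discs are enough.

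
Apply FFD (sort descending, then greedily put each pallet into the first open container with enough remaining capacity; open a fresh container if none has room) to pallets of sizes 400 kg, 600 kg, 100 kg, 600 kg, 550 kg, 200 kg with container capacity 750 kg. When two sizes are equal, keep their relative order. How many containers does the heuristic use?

4

Sorted descending: 600, 600, 550, 400, 200, 100.
  600 → container 1 (new)  [load 600/750]
  600 → container 2 (new)  [load 600/750]
  550 → container 3 (new)  [load 550/750]
  400 → container 4 (new)  [load 400/750]
  200 → container 3  [load 750/750]
  100 → container 1  [load 700/750]
4 containers opened.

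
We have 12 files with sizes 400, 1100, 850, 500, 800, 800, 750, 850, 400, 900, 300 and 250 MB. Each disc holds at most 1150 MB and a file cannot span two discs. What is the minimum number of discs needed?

Total = 1100 + 900 + 850 + 850 + 800 + 800 + 750 + 500 + 400 + 400 + 300 + 250 = 7900 MB.
Lower bound: ⌈7900/1150⌉ = 7 discs.
A packing using 8 discs:
  disc 1: 1100 = 1100
  disc 2: 900 + 250 = 1150
  disc 3: 850 + 300 = 1150
  disc 4: 850 = 850
  disc 5: 800 = 800
  disc 6: 800 = 800
  disc 7: 750 + 400 = 1150
  disc 8: 500 + 400 = 900
No arrangement into 7 discs stays within capacity, so 8 is optimal.

8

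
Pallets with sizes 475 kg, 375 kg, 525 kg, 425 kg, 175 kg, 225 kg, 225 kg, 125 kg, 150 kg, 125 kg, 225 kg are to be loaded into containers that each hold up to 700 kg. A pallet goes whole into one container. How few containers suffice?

Total = 525 + 475 + 425 + 375 + 225 + 225 + 225 + 175 + 150 + 125 + 125 = 3050 kg.
Lower bound: ⌈3050/700⌉ = 5 containers.
A packing using 5 containers:
  container 1: 525 + 175 = 700
  container 2: 475 + 225 = 700
  container 3: 425 + 225 = 650
  container 4: 375 + 225 = 600
  container 5: 150 + 125 + 125 = 400
This matches the lower bound, so 5 is optimal.

5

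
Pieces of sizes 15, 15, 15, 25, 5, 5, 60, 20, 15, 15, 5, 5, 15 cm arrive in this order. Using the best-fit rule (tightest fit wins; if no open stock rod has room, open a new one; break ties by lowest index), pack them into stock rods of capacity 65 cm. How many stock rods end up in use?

4

  15 → stock rod 1 (new)  [load 15/65]
  15 → stock rod 1  [load 30/65]
  15 → stock rod 1  [load 45/65]
  25 → stock rod 2 (new)  [load 25/65]
  5 → stock rod 1  [load 50/65]
  5 → stock rod 1  [load 55/65]
  60 → stock rod 3 (new)  [load 60/65]
  20 → stock rod 2  [load 45/65]
  15 → stock rod 2  [load 60/65]
  15 → stock rod 4 (new)  [load 15/65]
  5 → stock rod 2  [load 65/65]
  5 → stock rod 3  [load 65/65]
  15 → stock rod 4  [load 30/65]
4 stock rods opened.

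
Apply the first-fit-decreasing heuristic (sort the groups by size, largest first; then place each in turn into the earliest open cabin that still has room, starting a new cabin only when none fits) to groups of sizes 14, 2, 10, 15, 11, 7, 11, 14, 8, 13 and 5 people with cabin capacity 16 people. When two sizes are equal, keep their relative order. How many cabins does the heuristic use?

8

Sorted descending: 15, 14, 14, 13, 11, 11, 10, 8, 7, 5, 2.
  15 → cabin 1 (new)  [load 15/16]
  14 → cabin 2 (new)  [load 14/16]
  14 → cabin 3 (new)  [load 14/16]
  13 → cabin 4 (new)  [load 13/16]
  11 → cabin 5 (new)  [load 11/16]
  11 → cabin 6 (new)  [load 11/16]
  10 → cabin 7 (new)  [load 10/16]
  8 → cabin 8 (new)  [load 8/16]
  7 → cabin 8  [load 15/16]
  5 → cabin 5  [load 16/16]
  2 → cabin 2  [load 16/16]
8 cabins opened.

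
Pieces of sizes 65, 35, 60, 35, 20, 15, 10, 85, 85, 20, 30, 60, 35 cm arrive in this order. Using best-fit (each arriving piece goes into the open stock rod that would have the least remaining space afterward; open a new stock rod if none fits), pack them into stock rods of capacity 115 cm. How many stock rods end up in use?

  65 → stock rod 1 (new)  [load 65/115]
  35 → stock rod 1  [load 100/115]
  60 → stock rod 2 (new)  [load 60/115]
  35 → stock rod 2  [load 95/115]
  20 → stock rod 2  [load 115/115]
  15 → stock rod 1  [load 115/115]
  10 → stock rod 3 (new)  [load 10/115]
  85 → stock rod 3  [load 95/115]
  85 → stock rod 4 (new)  [load 85/115]
  20 → stock rod 3  [load 115/115]
  30 → stock rod 4  [load 115/115]
  60 → stock rod 5 (new)  [load 60/115]
  35 → stock rod 5  [load 95/115]
5 stock rods opened.

5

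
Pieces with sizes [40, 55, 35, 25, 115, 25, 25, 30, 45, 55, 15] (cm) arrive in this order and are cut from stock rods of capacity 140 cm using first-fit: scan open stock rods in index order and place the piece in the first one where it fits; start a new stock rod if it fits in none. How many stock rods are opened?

  40 → stock rod 1 (new)  [load 40/140]
  55 → stock rod 1  [load 95/140]
  35 → stock rod 1  [load 130/140]
  25 → stock rod 2 (new)  [load 25/140]
  115 → stock rod 2  [load 140/140]
  25 → stock rod 3 (new)  [load 25/140]
  25 → stock rod 3  [load 50/140]
  30 → stock rod 3  [load 80/140]
  45 → stock rod 3  [load 125/140]
  55 → stock rod 4 (new)  [load 55/140]
  15 → stock rod 3  [load 140/140]
4 stock rods opened.

4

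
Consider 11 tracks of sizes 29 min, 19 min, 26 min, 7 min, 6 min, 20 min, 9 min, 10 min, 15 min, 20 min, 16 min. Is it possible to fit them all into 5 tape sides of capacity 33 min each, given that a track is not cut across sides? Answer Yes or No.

Total = 177 min; ⌈177/33⌉ = 6.
At least 6 tape sides are required, but only 5 are allowed.

No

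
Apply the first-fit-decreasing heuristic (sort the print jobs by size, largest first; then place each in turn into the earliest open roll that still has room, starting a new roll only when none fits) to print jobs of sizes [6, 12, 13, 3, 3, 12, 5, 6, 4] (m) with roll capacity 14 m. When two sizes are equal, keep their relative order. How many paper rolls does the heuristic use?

6

Sorted descending: 13, 12, 12, 6, 6, 5, 4, 3, 3.
  13 → roll 1 (new)  [load 13/14]
  12 → roll 2 (new)  [load 12/14]
  12 → roll 3 (new)  [load 12/14]
  6 → roll 4 (new)  [load 6/14]
  6 → roll 4  [load 12/14]
  5 → roll 5 (new)  [load 5/14]
  4 → roll 5  [load 9/14]
  3 → roll 5  [load 12/14]
  3 → roll 6 (new)  [load 3/14]
6 paper rolls opened.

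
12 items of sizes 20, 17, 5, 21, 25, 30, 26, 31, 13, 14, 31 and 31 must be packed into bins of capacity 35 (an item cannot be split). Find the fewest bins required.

Total = 31 + 31 + 31 + 30 + 26 + 25 + 21 + 20 + 17 + 14 + 13 + 5 = 264.
Lower bound: ⌈264/35⌉ = 8 bins.
A packing using 9 bins:
  bin 1: 31 = 31
  bin 2: 31 = 31
  bin 3: 31 = 31
  bin 4: 30 + 5 = 35
  bin 5: 26 = 26
  bin 6: 25 = 25
  bin 7: 21 + 14 = 35
  bin 8: 20 + 13 = 33
  bin 9: 17 = 17
No arrangement into 8 bins stays within capacity, so 9 is optimal.

9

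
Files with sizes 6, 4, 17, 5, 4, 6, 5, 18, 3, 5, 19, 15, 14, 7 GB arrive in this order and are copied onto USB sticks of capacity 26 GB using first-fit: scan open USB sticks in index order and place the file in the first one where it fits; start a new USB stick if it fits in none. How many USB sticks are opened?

  6 → USB stick 1 (new)  [load 6/26]
  4 → USB stick 1  [load 10/26]
  17 → USB stick 2 (new)  [load 17/26]
  5 → USB stick 1  [load 15/26]
  4 → USB stick 1  [load 19/26]
  6 → USB stick 1  [load 25/26]
  5 → USB stick 2  [load 22/26]
  18 → USB stick 3 (new)  [load 18/26]
  3 → USB stick 2  [load 25/26]
  5 → USB stick 3  [load 23/26]
  19 → USB stick 4 (new)  [load 19/26]
  15 → USB stick 5 (new)  [load 15/26]
  14 → USB stick 6 (new)  [load 14/26]
  7 → USB stick 4  [load 26/26]
6 USB sticks opened.

6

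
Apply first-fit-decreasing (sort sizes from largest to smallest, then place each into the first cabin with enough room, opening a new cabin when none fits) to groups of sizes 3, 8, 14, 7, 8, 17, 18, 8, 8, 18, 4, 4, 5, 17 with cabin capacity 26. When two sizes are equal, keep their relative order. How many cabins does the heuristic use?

6

Sorted descending: 18, 18, 17, 17, 14, 8, 8, 8, 8, 7, 5, 4, 4, 3.
  18 → cabin 1 (new)  [load 18/26]
  18 → cabin 2 (new)  [load 18/26]
  17 → cabin 3 (new)  [load 17/26]
  17 → cabin 4 (new)  [load 17/26]
  14 → cabin 5 (new)  [load 14/26]
  8 → cabin 1  [load 26/26]
  8 → cabin 2  [load 26/26]
  8 → cabin 3  [load 25/26]
  8 → cabin 4  [load 25/26]
  7 → cabin 5  [load 21/26]
  5 → cabin 5  [load 26/26]
  4 → cabin 6 (new)  [load 4/26]
  4 → cabin 6  [load 8/26]
  3 → cabin 6  [load 11/26]
6 cabins opened.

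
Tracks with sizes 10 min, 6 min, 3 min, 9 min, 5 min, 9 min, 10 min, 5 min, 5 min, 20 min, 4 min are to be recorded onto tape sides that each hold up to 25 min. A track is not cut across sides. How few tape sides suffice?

Total = 20 + 10 + 10 + 9 + 9 + 6 + 5 + 5 + 5 + 4 + 3 = 86 min.
Lower bound: ⌈86/25⌉ = 4 tape sides.
A packing using 4 tape sides:
  side 1: 20 + 5 = 25
  side 2: 10 + 10 + 5 = 25
  side 3: 9 + 9 + 6 = 24
  side 4: 5 + 4 + 3 = 12
This matches the lower bound, so 4 is optimal.

4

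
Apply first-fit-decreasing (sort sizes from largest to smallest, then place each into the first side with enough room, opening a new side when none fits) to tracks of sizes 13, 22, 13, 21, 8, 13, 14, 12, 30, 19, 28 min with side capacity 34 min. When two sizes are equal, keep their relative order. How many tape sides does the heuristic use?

Sorted descending: 30, 28, 22, 21, 19, 14, 13, 13, 13, 12, 8.
  30 → side 1 (new)  [load 30/34]
  28 → side 2 (new)  [load 28/34]
  22 → side 3 (new)  [load 22/34]
  21 → side 4 (new)  [load 21/34]
  19 → side 5 (new)  [load 19/34]
  14 → side 5  [load 33/34]
  13 → side 4  [load 34/34]
  13 → side 6 (new)  [load 13/34]
  13 → side 6  [load 26/34]
  12 → side 3  [load 34/34]
  8 → side 6  [load 34/34]
6 tape sides opened.

6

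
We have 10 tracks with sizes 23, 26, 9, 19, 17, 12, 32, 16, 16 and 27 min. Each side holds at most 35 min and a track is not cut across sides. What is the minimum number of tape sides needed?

Total = 32 + 27 + 26 + 23 + 19 + 17 + 16 + 16 + 12 + 9 = 197 min.
Lower bound: ⌈197/35⌉ = 6 tape sides.
A packing using 6 tape sides:
  side 1: 32 = 32
  side 2: 27 = 27
  side 3: 26 + 9 = 35
  side 4: 23 + 12 = 35
  side 5: 19 + 16 = 35
  side 6: 17 + 16 = 33
This matches the lower bound, so 6 is optimal.

6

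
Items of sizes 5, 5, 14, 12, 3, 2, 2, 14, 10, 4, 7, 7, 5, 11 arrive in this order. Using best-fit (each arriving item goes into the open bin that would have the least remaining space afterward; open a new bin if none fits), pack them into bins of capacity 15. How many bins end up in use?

8

  5 → bin 1 (new)  [load 5/15]
  5 → bin 1  [load 10/15]
  14 → bin 2 (new)  [load 14/15]
  12 → bin 3 (new)  [load 12/15]
  3 → bin 3  [load 15/15]
  2 → bin 1  [load 12/15]
  2 → bin 1  [load 14/15]
  14 → bin 4 (new)  [load 14/15]
  10 → bin 5 (new)  [load 10/15]
  4 → bin 5  [load 14/15]
  7 → bin 6 (new)  [load 7/15]
  7 → bin 6  [load 14/15]
  5 → bin 7 (new)  [load 5/15]
  11 → bin 8 (new)  [load 11/15]
8 bins opened.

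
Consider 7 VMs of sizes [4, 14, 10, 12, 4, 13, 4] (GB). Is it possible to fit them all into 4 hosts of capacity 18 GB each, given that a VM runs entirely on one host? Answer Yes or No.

A valid assignment using 4 hosts:
  host 1: 14 + 4 = 18
  host 2: 13 + 4 = 17
  host 3: 12 + 4 = 16
  host 4: 10 = 10
Every load is within 18 GB, so 4 hosts suffice.

Yes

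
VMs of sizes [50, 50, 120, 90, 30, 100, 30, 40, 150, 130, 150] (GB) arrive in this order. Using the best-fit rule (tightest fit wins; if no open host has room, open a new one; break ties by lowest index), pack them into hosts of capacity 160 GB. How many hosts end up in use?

7

  50 → host 1 (new)  [load 50/160]
  50 → host 1  [load 100/160]
  120 → host 2 (new)  [load 120/160]
  90 → host 3 (new)  [load 90/160]
  30 → host 2  [load 150/160]
  100 → host 4 (new)  [load 100/160]
  30 → host 1  [load 130/160]
  40 → host 4  [load 140/160]
  150 → host 5 (new)  [load 150/160]
  130 → host 6 (new)  [load 130/160]
  150 → host 7 (new)  [load 150/160]
7 hosts opened.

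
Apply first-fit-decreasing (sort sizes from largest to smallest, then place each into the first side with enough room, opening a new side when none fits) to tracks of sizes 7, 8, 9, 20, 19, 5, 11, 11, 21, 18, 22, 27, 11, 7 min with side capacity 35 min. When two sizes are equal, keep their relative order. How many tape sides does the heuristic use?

6

Sorted descending: 27, 22, 21, 20, 19, 18, 11, 11, 11, 9, 8, 7, 7, 5.
  27 → side 1 (new)  [load 27/35]
  22 → side 2 (new)  [load 22/35]
  21 → side 3 (new)  [load 21/35]
  20 → side 4 (new)  [load 20/35]
  19 → side 5 (new)  [load 19/35]
  18 → side 6 (new)  [load 18/35]
  11 → side 2  [load 33/35]
  11 → side 3  [load 32/35]
  11 → side 4  [load 31/35]
  9 → side 5  [load 28/35]
  8 → side 1  [load 35/35]
  7 → side 5  [load 35/35]
  7 → side 6  [load 25/35]
  5 → side 6  [load 30/35]
6 tape sides opened.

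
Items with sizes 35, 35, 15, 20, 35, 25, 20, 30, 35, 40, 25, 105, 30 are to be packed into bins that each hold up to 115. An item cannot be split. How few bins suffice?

Total = 105 + 40 + 35 + 35 + 35 + 35 + 30 + 30 + 25 + 25 + 20 + 20 + 15 = 450.
Lower bound: ⌈450/115⌉ = 4 bins.
A packing using 4 bins:
  bin 1: 105 = 105
  bin 2: 40 + 35 + 20 + 20 = 115
  bin 3: 35 + 35 + 30 + 15 = 115
  bin 4: 35 + 30 + 25 + 25 = 115
This matches the lower bound, so 4 is optimal.

4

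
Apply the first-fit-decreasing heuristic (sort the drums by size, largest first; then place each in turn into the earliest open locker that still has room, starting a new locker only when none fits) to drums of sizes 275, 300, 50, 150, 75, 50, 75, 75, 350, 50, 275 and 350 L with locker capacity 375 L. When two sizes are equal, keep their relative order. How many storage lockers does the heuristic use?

Sorted descending: 350, 350, 300, 275, 275, 150, 75, 75, 75, 50, 50, 50.
  350 → locker 1 (new)  [load 350/375]
  350 → locker 2 (new)  [load 350/375]
  300 → locker 3 (new)  [load 300/375]
  275 → locker 4 (new)  [load 275/375]
  275 → locker 5 (new)  [load 275/375]
  150 → locker 6 (new)  [load 150/375]
  75 → locker 3  [load 375/375]
  75 → locker 4  [load 350/375]
  75 → locker 5  [load 350/375]
  50 → locker 6  [load 200/375]
  50 → locker 6  [load 250/375]
  50 → locker 6  [load 300/375]
6 storage lockers opened.

6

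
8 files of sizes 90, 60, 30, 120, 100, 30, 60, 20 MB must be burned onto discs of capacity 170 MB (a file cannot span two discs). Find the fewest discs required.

Total = 120 + 100 + 90 + 60 + 60 + 30 + 30 + 20 = 510 MB.
Lower bound: ⌈510/170⌉ = 3 discs.
A packing using 4 discs:
  disc 1: 120 + 30 + 20 = 170
  disc 2: 100 + 60 = 160
  disc 3: 90 + 60 = 150
  disc 4: 30 = 30
No arrangement into 3 discs stays within capacity, so 4 is optimal.

4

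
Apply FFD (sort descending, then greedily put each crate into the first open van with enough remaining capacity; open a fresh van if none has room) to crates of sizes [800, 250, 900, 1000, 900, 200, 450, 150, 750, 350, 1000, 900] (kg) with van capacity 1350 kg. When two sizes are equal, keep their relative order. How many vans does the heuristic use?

Sorted descending: 1000, 1000, 900, 900, 900, 800, 750, 450, 350, 250, 200, 150.
  1000 → van 1 (new)  [load 1000/1350]
  1000 → van 2 (new)  [load 1000/1350]
  900 → van 3 (new)  [load 900/1350]
  900 → van 4 (new)  [load 900/1350]
  900 → van 5 (new)  [load 900/1350]
  800 → van 6 (new)  [load 800/1350]
  750 → van 7 (new)  [load 750/1350]
  450 → van 3  [load 1350/1350]
  350 → van 1  [load 1350/1350]
  250 → van 2  [load 1250/1350]
  200 → van 4  [load 1100/1350]
  150 → van 4  [load 1250/1350]
7 vans opened.

7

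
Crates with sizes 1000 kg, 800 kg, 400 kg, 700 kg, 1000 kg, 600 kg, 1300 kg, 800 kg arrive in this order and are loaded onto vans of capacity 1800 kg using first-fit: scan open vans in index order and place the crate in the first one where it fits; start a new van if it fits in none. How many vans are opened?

4

  1000 → van 1 (new)  [load 1000/1800]
  800 → van 1  [load 1800/1800]
  400 → van 2 (new)  [load 400/1800]
  700 → van 2  [load 1100/1800]
  1000 → van 3 (new)  [load 1000/1800]
  600 → van 2  [load 1700/1800]
  1300 → van 4 (new)  [load 1300/1800]
  800 → van 3  [load 1800/1800]
4 vans opened.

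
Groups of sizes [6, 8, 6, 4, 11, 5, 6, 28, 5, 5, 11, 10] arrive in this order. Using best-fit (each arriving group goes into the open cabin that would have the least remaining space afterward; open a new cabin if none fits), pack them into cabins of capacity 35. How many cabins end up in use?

4

  6 → cabin 1 (new)  [load 6/35]
  8 → cabin 1  [load 14/35]
  6 → cabin 1  [load 20/35]
  4 → cabin 1  [load 24/35]
  11 → cabin 1  [load 35/35]
  5 → cabin 2 (new)  [load 5/35]
  6 → cabin 2  [load 11/35]
  28 → cabin 3 (new)  [load 28/35]
  5 → cabin 3  [load 33/35]
  5 → cabin 2  [load 16/35]
  11 → cabin 2  [load 27/35]
  10 → cabin 4 (new)  [load 10/35]
4 cabins opened.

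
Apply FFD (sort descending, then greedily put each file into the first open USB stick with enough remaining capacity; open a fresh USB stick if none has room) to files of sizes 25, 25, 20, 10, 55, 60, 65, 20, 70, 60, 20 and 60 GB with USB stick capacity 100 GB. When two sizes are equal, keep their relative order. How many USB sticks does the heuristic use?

Sorted descending: 70, 65, 60, 60, 60, 55, 25, 25, 20, 20, 20, 10.
  70 → USB stick 1 (new)  [load 70/100]
  65 → USB stick 2 (new)  [load 65/100]
  60 → USB stick 3 (new)  [load 60/100]
  60 → USB stick 4 (new)  [load 60/100]
  60 → USB stick 5 (new)  [load 60/100]
  55 → USB stick 6 (new)  [load 55/100]
  25 → USB stick 1  [load 95/100]
  25 → USB stick 2  [load 90/100]
  20 → USB stick 3  [load 80/100]
  20 → USB stick 3  [load 100/100]
  20 → USB stick 4  [load 80/100]
  10 → USB stick 2  [load 100/100]
6 USB sticks opened.

6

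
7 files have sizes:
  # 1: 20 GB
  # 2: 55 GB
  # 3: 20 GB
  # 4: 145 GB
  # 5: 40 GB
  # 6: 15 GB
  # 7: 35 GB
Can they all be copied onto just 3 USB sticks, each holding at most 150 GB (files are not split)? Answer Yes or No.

Yes

A valid assignment using 3 USB sticks:
  USB stick 1: 145 = 145
  USB stick 2: 55 + 40 + 35 + 20 = 150
  USB stick 3: 20 + 15 = 35
Every load is within 150 GB, so 3 USB sticks suffice.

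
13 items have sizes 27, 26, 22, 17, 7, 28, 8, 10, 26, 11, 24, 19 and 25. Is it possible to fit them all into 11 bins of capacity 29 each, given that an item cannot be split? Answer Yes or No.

Yes

A valid assignment using 10 bins:
  bin 1: 28 = 28
  bin 2: 27 = 27
  bin 3: 26 = 26
  bin 4: 26 = 26
  bin 5: 25 = 25
  bin 6: 24 = 24
  bin 7: 22 + 7 = 29
  bin 8: 19 + 10 = 29
  bin 9: 17 + 11 = 28
  bin 10: 8 = 8
That uses only 10 ≤ 11, so 11 bins are enough.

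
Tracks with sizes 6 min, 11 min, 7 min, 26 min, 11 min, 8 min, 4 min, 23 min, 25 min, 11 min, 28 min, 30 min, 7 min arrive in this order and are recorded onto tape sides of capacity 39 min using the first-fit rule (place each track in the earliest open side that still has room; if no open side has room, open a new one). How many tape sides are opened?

6

  6 → side 1 (new)  [load 6/39]
  11 → side 1  [load 17/39]
  7 → side 1  [load 24/39]
  26 → side 2 (new)  [load 26/39]
  11 → side 1  [load 35/39]
  8 → side 2  [load 34/39]
  4 → side 1  [load 39/39]
  23 → side 3 (new)  [load 23/39]
  25 → side 4 (new)  [load 25/39]
  11 → side 3  [load 34/39]
  28 → side 5 (new)  [load 28/39]
  30 → side 6 (new)  [load 30/39]
  7 → side 4  [load 32/39]
6 tape sides opened.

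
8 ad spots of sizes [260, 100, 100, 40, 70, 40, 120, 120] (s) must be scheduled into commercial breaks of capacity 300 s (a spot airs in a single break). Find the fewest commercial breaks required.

3

Total = 260 + 120 + 120 + 100 + 100 + 70 + 40 + 40 = 850 s.
Lower bound: ⌈850/300⌉ = 3 commercial breaks.
A packing using 3 commercial breaks:
  break 1: 260 + 40 = 300
  break 2: 120 + 120 + 40 = 280
  break 3: 100 + 100 + 70 = 270
This matches the lower bound, so 3 is optimal.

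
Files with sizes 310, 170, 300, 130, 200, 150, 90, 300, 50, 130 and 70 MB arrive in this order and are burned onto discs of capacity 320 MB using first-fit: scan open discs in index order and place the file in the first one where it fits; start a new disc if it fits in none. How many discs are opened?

  310 → disc 1 (new)  [load 310/320]
  170 → disc 2 (new)  [load 170/320]
  300 → disc 3 (new)  [load 300/320]
  130 → disc 2  [load 300/320]
  200 → disc 4 (new)  [load 200/320]
  150 → disc 5 (new)  [load 150/320]
  90 → disc 4  [load 290/320]
  300 → disc 6 (new)  [load 300/320]
  50 → disc 5  [load 200/320]
  130 → disc 7 (new)  [load 130/320]
  70 → disc 5  [load 270/320]
7 discs opened.

7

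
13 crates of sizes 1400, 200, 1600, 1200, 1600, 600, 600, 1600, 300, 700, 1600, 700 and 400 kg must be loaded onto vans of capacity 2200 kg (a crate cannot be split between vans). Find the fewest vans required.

6

Total = 1600 + 1600 + 1600 + 1600 + 1400 + 1200 + 700 + 700 + 600 + 600 + 400 + 300 + 200 = 12500 kg.
Lower bound: ⌈12500/2200⌉ = 6 vans.
A packing using 6 vans:
  van 1: 1600 + 600 = 2200
  van 2: 1600 + 600 = 2200
  van 3: 1600 + 400 + 200 = 2200
  van 4: 1600 + 300 = 1900
  van 5: 1400 + 700 = 2100
  van 6: 1200 + 700 = 1900
This matches the lower bound, so 6 is optimal.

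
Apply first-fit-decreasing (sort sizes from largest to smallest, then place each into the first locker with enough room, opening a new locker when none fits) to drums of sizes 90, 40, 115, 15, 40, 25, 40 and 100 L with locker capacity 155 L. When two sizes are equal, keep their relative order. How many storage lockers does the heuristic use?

Sorted descending: 115, 100, 90, 40, 40, 40, 25, 15.
  115 → locker 1 (new)  [load 115/155]
  100 → locker 2 (new)  [load 100/155]
  90 → locker 3 (new)  [load 90/155]
  40 → locker 1  [load 155/155]
  40 → locker 2  [load 140/155]
  40 → locker 3  [load 130/155]
  25 → locker 3  [load 155/155]
  15 → locker 2  [load 155/155]
3 storage lockers opened.

3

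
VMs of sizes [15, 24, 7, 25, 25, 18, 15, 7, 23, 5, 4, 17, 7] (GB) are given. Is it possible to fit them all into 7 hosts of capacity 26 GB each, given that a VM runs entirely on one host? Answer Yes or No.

Total = 192 GB; ⌈192/26⌉ = 8.
At least 8 hosts are required, but only 7 are allowed.

No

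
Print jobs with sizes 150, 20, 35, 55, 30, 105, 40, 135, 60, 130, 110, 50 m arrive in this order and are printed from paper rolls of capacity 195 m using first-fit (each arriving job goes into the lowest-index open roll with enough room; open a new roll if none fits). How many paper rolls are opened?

  150 → roll 1 (new)  [load 150/195]
  20 → roll 1  [load 170/195]
  35 → roll 2 (new)  [load 35/195]
  55 → roll 2  [load 90/195]
  30 → roll 2  [load 120/195]
  105 → roll 3 (new)  [load 105/195]
  40 → roll 2  [load 160/195]
  135 → roll 4 (new)  [load 135/195]
  60 → roll 3  [load 165/195]
  130 → roll 5 (new)  [load 130/195]
  110 → roll 6 (new)  [load 110/195]
  50 → roll 4  [load 185/195]
6 paper rolls opened.

6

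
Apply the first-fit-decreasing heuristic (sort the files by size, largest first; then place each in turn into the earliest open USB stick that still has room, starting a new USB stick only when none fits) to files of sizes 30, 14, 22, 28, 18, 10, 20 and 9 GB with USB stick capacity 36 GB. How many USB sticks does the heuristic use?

5

Sorted descending: 30, 28, 22, 20, 18, 14, 10, 9.
  30 → USB stick 1 (new)  [load 30/36]
  28 → USB stick 2 (new)  [load 28/36]
  22 → USB stick 3 (new)  [load 22/36]
  20 → USB stick 4 (new)  [load 20/36]
  18 → USB stick 5 (new)  [load 18/36]
  14 → USB stick 3  [load 36/36]
  10 → USB stick 4  [load 30/36]
  9 → USB stick 5  [load 27/36]
5 USB sticks opened.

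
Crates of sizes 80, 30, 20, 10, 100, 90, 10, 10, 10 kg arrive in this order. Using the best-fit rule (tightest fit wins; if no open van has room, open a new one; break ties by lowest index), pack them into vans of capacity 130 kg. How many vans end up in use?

  80 → van 1 (new)  [load 80/130]
  30 → van 1  [load 110/130]
  20 → van 1  [load 130/130]
  10 → van 2 (new)  [load 10/130]
  100 → van 2  [load 110/130]
  90 → van 3 (new)  [load 90/130]
  10 → van 2  [load 120/130]
  10 → van 2  [load 130/130]
  10 → van 3  [load 100/130]
3 vans opened.

3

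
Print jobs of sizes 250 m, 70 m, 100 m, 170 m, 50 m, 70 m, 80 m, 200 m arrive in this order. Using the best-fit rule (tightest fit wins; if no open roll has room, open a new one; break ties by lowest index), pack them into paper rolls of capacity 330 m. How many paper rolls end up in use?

  250 → roll 1 (new)  [load 250/330]
  70 → roll 1  [load 320/330]
  100 → roll 2 (new)  [load 100/330]
  170 → roll 2  [load 270/330]
  50 → roll 2  [load 320/330]
  70 → roll 3 (new)  [load 70/330]
  80 → roll 3  [load 150/330]
  200 → roll 4 (new)  [load 200/330]
4 paper rolls opened.

4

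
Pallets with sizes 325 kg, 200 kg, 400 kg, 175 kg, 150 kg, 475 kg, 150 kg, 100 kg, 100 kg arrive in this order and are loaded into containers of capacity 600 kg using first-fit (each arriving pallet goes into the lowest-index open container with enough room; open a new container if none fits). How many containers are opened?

4

  325 → container 1 (new)  [load 325/600]
  200 → container 1  [load 525/600]
  400 → container 2 (new)  [load 400/600]
  175 → container 2  [load 575/600]
  150 → container 3 (new)  [load 150/600]
  475 → container 4 (new)  [load 475/600]
  150 → container 3  [load 300/600]
  100 → container 3  [load 400/600]
  100 → container 3  [load 500/600]
4 containers opened.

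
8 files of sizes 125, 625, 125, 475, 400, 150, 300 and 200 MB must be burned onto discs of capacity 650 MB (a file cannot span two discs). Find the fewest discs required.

4

Total = 625 + 475 + 400 + 300 + 200 + 150 + 125 + 125 = 2400 MB.
Lower bound: ⌈2400/650⌉ = 4 discs.
A packing using 4 discs:
  disc 1: 625 = 625
  disc 2: 475 + 150 = 625
  disc 3: 400 + 200 = 600
  disc 4: 300 + 125 + 125 = 550
This matches the lower bound, so 4 is optimal.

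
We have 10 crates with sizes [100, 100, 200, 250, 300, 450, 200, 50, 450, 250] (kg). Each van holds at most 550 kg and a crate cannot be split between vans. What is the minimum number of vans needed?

Total = 450 + 450 + 300 + 250 + 250 + 200 + 200 + 100 + 100 + 50 = 2350 kg.
Lower bound: ⌈2350/550⌉ = 5 vans.
A packing using 5 vans:
  van 1: 450 + 100 = 550
  van 2: 450 + 100 = 550
  van 3: 300 + 250 = 550
  van 4: 250 + 200 + 50 = 500
  van 5: 200 = 200
This matches the lower bound, so 5 is optimal.

5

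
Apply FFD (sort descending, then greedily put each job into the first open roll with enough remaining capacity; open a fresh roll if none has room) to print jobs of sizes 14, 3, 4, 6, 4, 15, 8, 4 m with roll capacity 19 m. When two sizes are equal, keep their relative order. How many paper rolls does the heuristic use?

Sorted descending: 15, 14, 8, 6, 4, 4, 4, 3.
  15 → roll 1 (new)  [load 15/19]
  14 → roll 2 (new)  [load 14/19]
  8 → roll 3 (new)  [load 8/19]
  6 → roll 3  [load 14/19]
  4 → roll 1  [load 19/19]
  4 → roll 2  [load 18/19]
  4 → roll 3  [load 18/19]
  3 → roll 4 (new)  [load 3/19]
4 paper rolls opened.

4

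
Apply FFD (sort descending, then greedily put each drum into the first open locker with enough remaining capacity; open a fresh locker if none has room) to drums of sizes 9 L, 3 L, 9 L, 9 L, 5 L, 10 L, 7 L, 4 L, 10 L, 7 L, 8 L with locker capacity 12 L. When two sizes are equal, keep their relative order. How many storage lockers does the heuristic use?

Sorted descending: 10, 10, 9, 9, 9, 8, 7, 7, 5, 4, 3.
  10 → locker 1 (new)  [load 10/12]
  10 → locker 2 (new)  [load 10/12]
  9 → locker 3 (new)  [load 9/12]
  9 → locker 4 (new)  [load 9/12]
  9 → locker 5 (new)  [load 9/12]
  8 → locker 6 (new)  [load 8/12]
  7 → locker 7 (new)  [load 7/12]
  7 → locker 8 (new)  [load 7/12]
  5 → locker 7  [load 12/12]
  4 → locker 6  [load 12/12]
  3 → locker 3  [load 12/12]
8 storage lockers opened.

8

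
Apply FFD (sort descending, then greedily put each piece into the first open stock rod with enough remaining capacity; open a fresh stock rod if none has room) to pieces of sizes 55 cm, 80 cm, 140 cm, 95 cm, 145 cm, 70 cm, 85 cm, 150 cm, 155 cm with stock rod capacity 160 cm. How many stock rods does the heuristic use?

7

Sorted descending: 155, 150, 145, 140, 95, 85, 80, 70, 55.
  155 → stock rod 1 (new)  [load 155/160]
  150 → stock rod 2 (new)  [load 150/160]
  145 → stock rod 3 (new)  [load 145/160]
  140 → stock rod 4 (new)  [load 140/160]
  95 → stock rod 5 (new)  [load 95/160]
  85 → stock rod 6 (new)  [load 85/160]
  80 → stock rod 7 (new)  [load 80/160]
  70 → stock rod 6  [load 155/160]
  55 → stock rod 5  [load 150/160]
7 stock rods opened.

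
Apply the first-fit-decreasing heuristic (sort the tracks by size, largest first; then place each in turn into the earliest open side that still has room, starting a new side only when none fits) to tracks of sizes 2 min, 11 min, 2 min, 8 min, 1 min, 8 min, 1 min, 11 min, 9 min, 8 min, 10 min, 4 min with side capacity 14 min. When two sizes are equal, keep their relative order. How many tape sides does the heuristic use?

7

Sorted descending: 11, 11, 10, 9, 8, 8, 8, 4, 2, 2, 1, 1.
  11 → side 1 (new)  [load 11/14]
  11 → side 2 (new)  [load 11/14]
  10 → side 3 (new)  [load 10/14]
  9 → side 4 (new)  [load 9/14]
  8 → side 5 (new)  [load 8/14]
  8 → side 6 (new)  [load 8/14]
  8 → side 7 (new)  [load 8/14]
  4 → side 3  [load 14/14]
  2 → side 1  [load 13/14]
  2 → side 2  [load 13/14]
  1 → side 1  [load 14/14]
  1 → side 2  [load 14/14]
7 tape sides opened.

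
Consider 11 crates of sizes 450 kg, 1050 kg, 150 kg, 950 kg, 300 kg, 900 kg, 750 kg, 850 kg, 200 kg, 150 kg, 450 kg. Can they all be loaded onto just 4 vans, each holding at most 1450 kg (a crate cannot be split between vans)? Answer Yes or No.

Total = 6200 kg; ⌈6200/1450⌉ = 5.
At least 5 vans are required, but only 4 are allowed.

No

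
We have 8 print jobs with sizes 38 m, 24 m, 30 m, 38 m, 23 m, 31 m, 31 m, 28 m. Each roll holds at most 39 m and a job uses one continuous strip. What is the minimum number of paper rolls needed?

8

Total = 38 + 38 + 31 + 31 + 30 + 28 + 24 + 23 = 243 m.
Lower bound: ⌈243/39⌉ = 7 paper rolls.
Also, 8 print jobs each exceed 39/2 m, and no two of those can share a roll, so at least 8 paper rolls are needed.
A packing using 8 paper rolls:
  roll 1: 38 = 38
  roll 2: 38 = 38
  roll 3: 31 = 31
  roll 4: 31 = 31
  roll 5: 30 = 30
  roll 6: 28 = 28
  roll 7: 24 = 24
  roll 8: 23 = 23
This matches the lower bound, so 8 is optimal.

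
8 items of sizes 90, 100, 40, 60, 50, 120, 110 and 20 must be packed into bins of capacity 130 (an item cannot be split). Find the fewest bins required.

Total = 120 + 110 + 100 + 90 + 60 + 50 + 40 + 20 = 590.
Lower bound: ⌈590/130⌉ = 5 bins.
A packing using 5 bins:
  bin 1: 120 = 120
  bin 2: 110 + 20 = 130
  bin 3: 100 = 100
  bin 4: 90 + 40 = 130
  bin 5: 60 + 50 = 110
This matches the lower bound, so 5 is optimal.

5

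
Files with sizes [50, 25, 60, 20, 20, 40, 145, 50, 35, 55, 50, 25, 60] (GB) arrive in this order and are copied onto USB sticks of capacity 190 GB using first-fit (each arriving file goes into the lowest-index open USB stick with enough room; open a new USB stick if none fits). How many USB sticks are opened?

  50 → USB stick 1 (new)  [load 50/190]
  25 → USB stick 1  [load 75/190]
  60 → USB stick 1  [load 135/190]
  20 → USB stick 1  [load 155/190]
  20 → USB stick 1  [load 175/190]
  40 → USB stick 2 (new)  [load 40/190]
  145 → USB stick 2  [load 185/190]
  50 → USB stick 3 (new)  [load 50/190]
  35 → USB stick 3  [load 85/190]
  55 → USB stick 3  [load 140/190]
  50 → USB stick 3  [load 190/190]
  25 → USB stick 4 (new)  [load 25/190]
  60 → USB stick 4  [load 85/190]
4 USB sticks opened.

4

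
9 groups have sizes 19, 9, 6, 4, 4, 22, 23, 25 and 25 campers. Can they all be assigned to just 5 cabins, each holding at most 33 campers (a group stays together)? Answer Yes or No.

A valid assignment using 5 cabins:
  cabin 1: 25 + 6 = 31
  cabin 2: 25 + 4 + 4 = 33
  cabin 3: 23 + 9 = 32
  cabin 4: 22 = 22
  cabin 5: 19 = 19
Every load is within 33 campers, so 5 cabins suffice.

Yes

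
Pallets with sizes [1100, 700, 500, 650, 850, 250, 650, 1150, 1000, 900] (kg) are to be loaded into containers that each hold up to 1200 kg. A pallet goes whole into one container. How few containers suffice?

8

Total = 1150 + 1100 + 1000 + 900 + 850 + 700 + 650 + 650 + 500 + 250 = 7750 kg.
Lower bound: ⌈7750/1200⌉ = 7 containers.
Also, 8 pallets each exceed 600 kg, and no two of those can share a container, so at least 8 containers are needed.
A packing using 8 containers:
  container 1: 1150 = 1150
  container 2: 1100 = 1100
  container 3: 1000 = 1000
  container 4: 900 + 250 = 1150
  container 5: 850 = 850
  container 6: 700 + 500 = 1200
  container 7: 650 = 650
  container 8: 650 = 650
This matches the lower bound, so 8 is optimal.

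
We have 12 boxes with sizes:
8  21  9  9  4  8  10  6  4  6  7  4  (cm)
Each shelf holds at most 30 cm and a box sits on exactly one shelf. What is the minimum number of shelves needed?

Total = 21 + 10 + 9 + 9 + 8 + 8 + 7 + 6 + 6 + 4 + 4 + 4 = 96 cm.
Lower bound: ⌈96/30⌉ = 4 shelves.
A packing using 4 shelves:
  shelf 1: 21 + 9 = 30
  shelf 2: 10 + 9 + 8 = 27
  shelf 3: 8 + 7 + 6 + 6 = 27
  shelf 4: 4 + 4 + 4 = 12
This matches the lower bound, so 4 is optimal.

4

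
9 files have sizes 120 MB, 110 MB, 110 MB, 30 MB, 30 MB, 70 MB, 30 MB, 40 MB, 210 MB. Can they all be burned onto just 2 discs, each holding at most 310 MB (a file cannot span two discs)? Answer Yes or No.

Total = 750 MB; ⌈750/310⌉ = 3.
At least 3 discs are required, but only 2 are allowed.

No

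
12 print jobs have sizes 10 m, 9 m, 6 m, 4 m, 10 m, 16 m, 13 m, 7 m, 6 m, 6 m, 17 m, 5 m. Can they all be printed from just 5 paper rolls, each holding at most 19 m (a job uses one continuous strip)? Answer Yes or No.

Total = 109 m; ⌈109/19⌉ = 6.
At least 6 paper rolls are required, but only 5 are allowed.

No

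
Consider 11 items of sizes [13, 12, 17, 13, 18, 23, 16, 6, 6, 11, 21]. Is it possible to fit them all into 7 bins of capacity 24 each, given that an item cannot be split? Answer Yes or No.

Total = 156; ⌈156/24⌉ = 7.
The bound of 7 does not rule out 7, but exhaustive search shows no assignment into 7 bins of capacity 24 exists — the minimum is 8.

No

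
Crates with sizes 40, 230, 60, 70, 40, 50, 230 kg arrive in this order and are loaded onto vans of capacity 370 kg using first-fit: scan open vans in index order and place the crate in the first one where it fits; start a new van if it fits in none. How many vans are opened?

  40 → van 1 (new)  [load 40/370]
  230 → van 1  [load 270/370]
  60 → van 1  [load 330/370]
  70 → van 2 (new)  [load 70/370]
  40 → van 1  [load 370/370]
  50 → van 2  [load 120/370]
  230 → van 2  [load 350/370]
2 vans opened.

2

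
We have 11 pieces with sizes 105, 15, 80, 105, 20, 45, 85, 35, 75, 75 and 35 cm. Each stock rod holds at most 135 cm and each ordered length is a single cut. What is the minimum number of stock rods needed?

6

Total = 105 + 105 + 85 + 80 + 75 + 75 + 45 + 35 + 35 + 20 + 15 = 675 cm.
Lower bound: ⌈675/135⌉ = 5 stock rods.
Also, 6 pieces each exceed 135/2 cm, and no two of those can share a stock rod, so at least 6 stock rods are needed.
A packing using 6 stock rods:
  stock rod 1: 105 + 20 = 125
  stock rod 2: 105 + 15 = 120
  stock rod 3: 85 + 45 = 130
  stock rod 4: 80 + 35 = 115
  stock rod 5: 75 + 35 = 110
  stock rod 6: 75 = 75
This matches the lower bound, so 6 is optimal.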